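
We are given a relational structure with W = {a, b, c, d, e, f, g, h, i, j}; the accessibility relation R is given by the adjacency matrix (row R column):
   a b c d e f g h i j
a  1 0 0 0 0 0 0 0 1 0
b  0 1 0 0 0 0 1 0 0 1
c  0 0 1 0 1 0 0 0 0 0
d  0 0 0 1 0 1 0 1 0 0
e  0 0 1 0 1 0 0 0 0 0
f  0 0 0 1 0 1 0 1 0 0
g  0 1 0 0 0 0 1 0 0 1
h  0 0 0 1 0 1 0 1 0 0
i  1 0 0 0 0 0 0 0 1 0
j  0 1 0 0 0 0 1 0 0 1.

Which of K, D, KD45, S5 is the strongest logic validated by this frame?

S5

Serial (axiom D): yes — every world has a successor (e.g. a R a).
Euclidean (axiom 5): yes — any two successors of a common world are R-related.
Transitive (axiom 4): yes — every two-step R-path is closed by a direct edge.
Reflexive (axiom T): yes — every world is R-related to itself.
So F validates K, D, KD45, S5. The strongest is S5.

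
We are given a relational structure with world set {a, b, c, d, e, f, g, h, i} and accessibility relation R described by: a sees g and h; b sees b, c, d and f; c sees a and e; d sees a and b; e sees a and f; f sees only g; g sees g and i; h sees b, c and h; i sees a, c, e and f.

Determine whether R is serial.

Yes

Serial: yes — every world has a successor (e.g. a R g).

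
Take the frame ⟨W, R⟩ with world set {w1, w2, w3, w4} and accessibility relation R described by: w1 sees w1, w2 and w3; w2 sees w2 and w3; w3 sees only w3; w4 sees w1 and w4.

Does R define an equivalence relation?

No

Reflexive: yes — every world is R-related to itself.
Symmetric: no — w1 R w2 but not w2 R w1.
Transitive: no — w4 R w1 and w1 R w2, but not w4 R w2.
So R is not an equivalence relation.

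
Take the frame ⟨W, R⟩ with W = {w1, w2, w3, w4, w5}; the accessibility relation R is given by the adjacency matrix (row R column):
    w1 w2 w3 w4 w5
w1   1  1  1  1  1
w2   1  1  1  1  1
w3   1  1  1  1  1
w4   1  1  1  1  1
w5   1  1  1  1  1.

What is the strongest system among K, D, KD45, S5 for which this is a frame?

S5

Serial (axiom D): yes — every world has a successor (e.g. w1 R w1).
Euclidean (axiom 5): yes — any two successors of a common world are R-related.
Transitive (axiom 4): yes — every two-step R-path is closed by a direct edge.
Reflexive (axiom T): yes — every world is R-related to itself.
So F validates K, D, KD45, S5. The strongest is S5.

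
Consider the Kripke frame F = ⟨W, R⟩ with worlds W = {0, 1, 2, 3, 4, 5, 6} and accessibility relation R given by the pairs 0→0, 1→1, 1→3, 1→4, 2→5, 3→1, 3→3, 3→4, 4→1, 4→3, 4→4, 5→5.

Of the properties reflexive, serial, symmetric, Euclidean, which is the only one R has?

Reflexive: no — 2 is not related to itself.
Serial: no — 6 has no R-successor.
Symmetric: no — 2 R 5 but not 5 R 2.
Euclidean: yes — any two successors of a common world are R-related.
Only Euclidean holds.

Euclidean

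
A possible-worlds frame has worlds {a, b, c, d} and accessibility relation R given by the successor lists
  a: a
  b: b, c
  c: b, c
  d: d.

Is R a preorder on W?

Reflexive: yes — every world is R-related to itself.
Transitive: yes — every two-step R-path is closed by a direct edge.
So R is a preorder.

Yes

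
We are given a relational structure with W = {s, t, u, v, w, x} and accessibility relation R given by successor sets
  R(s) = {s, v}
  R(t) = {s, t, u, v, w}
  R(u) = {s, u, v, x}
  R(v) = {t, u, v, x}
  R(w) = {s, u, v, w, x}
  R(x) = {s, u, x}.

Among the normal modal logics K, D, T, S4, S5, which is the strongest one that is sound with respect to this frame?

Serial (axiom D): yes — every world has a successor (e.g. s R s).
Reflexive (axiom T): yes — every world is R-related to itself.
Transitive (axiom 4): no — s R v and v R t, but not s R t.
Euclidean (axiom 5): no — t R s and t R u, but not s R u.
So F validates K, D, T; S4 would additionally require R to be transitive. The strongest is T.

T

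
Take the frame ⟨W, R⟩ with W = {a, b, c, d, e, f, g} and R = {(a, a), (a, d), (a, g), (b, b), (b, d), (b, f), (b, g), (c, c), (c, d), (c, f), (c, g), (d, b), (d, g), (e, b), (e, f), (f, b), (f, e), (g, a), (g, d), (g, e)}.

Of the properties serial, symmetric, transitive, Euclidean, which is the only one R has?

Serial: yes — every world has a successor (e.g. a R a).
Symmetric: no — a R d but not d R a.
Transitive: no — a R d and d R b, but not a R b.
Euclidean: no — b R d and b R f, but not d R f.
Only serial holds.

serial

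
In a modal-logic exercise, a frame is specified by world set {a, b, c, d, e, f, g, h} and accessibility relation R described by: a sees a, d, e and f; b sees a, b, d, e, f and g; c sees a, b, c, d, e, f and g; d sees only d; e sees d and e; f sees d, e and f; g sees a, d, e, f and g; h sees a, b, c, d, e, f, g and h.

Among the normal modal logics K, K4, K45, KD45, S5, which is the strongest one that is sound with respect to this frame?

Transitive (axiom 4): yes — every two-step R-path is closed by a direct edge.
Euclidean (axiom 5): no — a R d and a R e, but not d R e.
Serial (axiom D): yes — every world has a successor (e.g. a R a).
Reflexive (axiom T): yes — every world is R-related to itself.
So F validates K, K4; K45 would additionally require R to be Euclidean. The strongest is K4.

K4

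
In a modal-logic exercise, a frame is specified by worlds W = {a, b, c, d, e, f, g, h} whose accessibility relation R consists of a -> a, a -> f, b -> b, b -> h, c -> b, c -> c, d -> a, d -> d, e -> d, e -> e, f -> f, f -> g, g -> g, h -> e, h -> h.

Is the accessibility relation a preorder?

No

Reflexive: yes — every world is R-related to itself.
Transitive: no — a R f and f R g, but not a R g.
So R is not a preorder.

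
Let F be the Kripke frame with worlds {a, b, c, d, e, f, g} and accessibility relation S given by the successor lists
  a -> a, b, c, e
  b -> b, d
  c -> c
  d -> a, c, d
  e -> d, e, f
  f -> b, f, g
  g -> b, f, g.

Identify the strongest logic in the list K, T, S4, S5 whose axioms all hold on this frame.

T

Reflexive (axiom T): yes — every world is S-related to itself.
Transitive (axiom 4): no — a S b and b S d, but not a S d.
Euclidean (axiom 5): no — a S b and a S c, but not b S c.
So F validates K, T; S4 would additionally require S to be transitive. The strongest is T.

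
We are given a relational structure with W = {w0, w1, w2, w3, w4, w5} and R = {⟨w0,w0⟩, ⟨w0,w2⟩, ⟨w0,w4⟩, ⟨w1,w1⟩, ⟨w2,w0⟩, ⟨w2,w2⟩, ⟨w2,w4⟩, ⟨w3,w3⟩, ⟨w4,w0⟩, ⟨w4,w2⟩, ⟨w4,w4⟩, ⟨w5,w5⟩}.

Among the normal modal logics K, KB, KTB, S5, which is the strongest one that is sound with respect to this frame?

S5

Symmetric (axiom B): yes — every pair in R has its reverse in R.
Reflexive (axiom T): yes — every world is R-related to itself.
Euclidean (axiom 5): yes — any two successors of a common world are R-related.
So F validates K, KB, KTB, S5. The strongest is S5.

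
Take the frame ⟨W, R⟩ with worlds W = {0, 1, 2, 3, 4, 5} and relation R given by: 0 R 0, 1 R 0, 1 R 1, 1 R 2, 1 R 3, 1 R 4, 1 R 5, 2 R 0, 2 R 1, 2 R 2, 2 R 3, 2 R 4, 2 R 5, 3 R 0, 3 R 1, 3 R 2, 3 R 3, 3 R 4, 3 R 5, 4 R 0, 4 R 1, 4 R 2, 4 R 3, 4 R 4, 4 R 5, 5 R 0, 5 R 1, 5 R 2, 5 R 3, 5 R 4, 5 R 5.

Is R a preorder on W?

Reflexive: yes — every world is R-related to itself.
Transitive: yes — every two-step R-path is closed by a direct edge.
So R is a preorder.

Yes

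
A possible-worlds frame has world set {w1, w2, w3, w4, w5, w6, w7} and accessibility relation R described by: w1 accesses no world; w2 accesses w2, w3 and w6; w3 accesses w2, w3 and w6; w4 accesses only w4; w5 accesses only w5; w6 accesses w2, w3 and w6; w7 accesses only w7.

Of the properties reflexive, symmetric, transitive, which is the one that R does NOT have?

reflexive

Reflexive: no — w1 is not related to itself.
Symmetric: yes — every pair in R has its reverse in R.
Transitive: yes — every two-step R-path is closed by a direct edge.
Only reflexive fails.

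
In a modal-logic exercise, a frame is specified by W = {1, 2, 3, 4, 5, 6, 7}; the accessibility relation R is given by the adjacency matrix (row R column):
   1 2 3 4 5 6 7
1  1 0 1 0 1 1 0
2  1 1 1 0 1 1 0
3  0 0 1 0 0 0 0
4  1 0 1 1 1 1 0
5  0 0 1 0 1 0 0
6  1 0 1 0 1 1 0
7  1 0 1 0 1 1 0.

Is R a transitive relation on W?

Transitive: yes — every two-step R-path is closed by a direct edge.

Yes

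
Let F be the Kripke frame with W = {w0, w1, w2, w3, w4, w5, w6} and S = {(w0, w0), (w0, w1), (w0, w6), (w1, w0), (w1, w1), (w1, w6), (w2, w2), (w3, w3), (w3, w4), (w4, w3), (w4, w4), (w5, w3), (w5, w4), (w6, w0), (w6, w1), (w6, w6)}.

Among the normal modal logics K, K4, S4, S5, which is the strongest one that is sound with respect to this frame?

K4

Transitive (axiom 4): yes — every two-step S-path is closed by a direct edge.
Reflexive (axiom T): no — w5 is not related to itself.
Euclidean (axiom 5): yes — any two successors of a common world are S-related.
So F validates K, K4; S4 would additionally require S to be reflexive. The strongest is K4.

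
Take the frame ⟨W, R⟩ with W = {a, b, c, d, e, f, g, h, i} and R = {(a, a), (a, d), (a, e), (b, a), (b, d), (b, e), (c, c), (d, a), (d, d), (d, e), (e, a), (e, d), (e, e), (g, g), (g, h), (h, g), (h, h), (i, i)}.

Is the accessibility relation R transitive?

Transitive: yes — every two-step R-path is closed by a direct edge.

Yes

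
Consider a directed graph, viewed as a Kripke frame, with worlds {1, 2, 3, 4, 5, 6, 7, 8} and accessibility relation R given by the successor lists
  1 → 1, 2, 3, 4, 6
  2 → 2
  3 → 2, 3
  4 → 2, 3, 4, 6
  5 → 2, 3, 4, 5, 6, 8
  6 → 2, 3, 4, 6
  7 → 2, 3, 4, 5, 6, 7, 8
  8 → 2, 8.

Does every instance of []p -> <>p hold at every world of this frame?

Yes

The schema D characterises exactly the serial frames.
Serial: yes — every world has a successor (e.g. 1 R 1).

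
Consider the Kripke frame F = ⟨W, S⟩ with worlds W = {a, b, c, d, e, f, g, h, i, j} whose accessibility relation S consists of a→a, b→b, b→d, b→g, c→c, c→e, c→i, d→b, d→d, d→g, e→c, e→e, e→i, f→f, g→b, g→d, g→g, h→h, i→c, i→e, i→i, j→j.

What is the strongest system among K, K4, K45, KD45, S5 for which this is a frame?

Transitive (axiom 4): yes — every two-step S-path is closed by a direct edge.
Euclidean (axiom 5): yes — any two successors of a common world are S-related.
Serial (axiom D): yes — every world has a successor (e.g. a S a).
Reflexive (axiom T): yes — every world is S-related to itself.
So F validates K, K4, K45, KD45, S5. The strongest is S5.

S5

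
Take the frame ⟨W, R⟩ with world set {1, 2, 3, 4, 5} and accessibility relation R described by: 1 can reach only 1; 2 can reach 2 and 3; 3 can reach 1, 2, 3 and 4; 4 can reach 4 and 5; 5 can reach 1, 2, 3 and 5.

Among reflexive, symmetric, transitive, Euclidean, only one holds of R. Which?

reflexive

Reflexive: yes — every world is R-related to itself.
Symmetric: no — 3 R 1 but not 1 R 3.
Transitive: no — 2 R 3 and 3 R 1, but not 2 R 1.
Euclidean: no — 3 R 1 and 3 R 2, but not 1 R 2.
Only reflexive holds.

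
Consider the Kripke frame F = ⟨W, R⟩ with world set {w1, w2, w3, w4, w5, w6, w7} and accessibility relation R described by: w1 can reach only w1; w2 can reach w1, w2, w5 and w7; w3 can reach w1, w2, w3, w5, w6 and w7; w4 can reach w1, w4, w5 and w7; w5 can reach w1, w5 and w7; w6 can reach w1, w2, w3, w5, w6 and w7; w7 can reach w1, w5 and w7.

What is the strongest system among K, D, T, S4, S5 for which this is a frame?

S4

Serial (axiom D): yes — every world has a successor (e.g. w1 R w1).
Reflexive (axiom T): yes — every world is R-related to itself.
Transitive (axiom 4): yes — every two-step R-path is closed by a direct edge.
Euclidean (axiom 5): no — w2 R w1 and w2 R w5, but not w1 R w5.
So F validates K, D, T, S4; S5 would additionally require R to be Euclidean. The strongest is S4.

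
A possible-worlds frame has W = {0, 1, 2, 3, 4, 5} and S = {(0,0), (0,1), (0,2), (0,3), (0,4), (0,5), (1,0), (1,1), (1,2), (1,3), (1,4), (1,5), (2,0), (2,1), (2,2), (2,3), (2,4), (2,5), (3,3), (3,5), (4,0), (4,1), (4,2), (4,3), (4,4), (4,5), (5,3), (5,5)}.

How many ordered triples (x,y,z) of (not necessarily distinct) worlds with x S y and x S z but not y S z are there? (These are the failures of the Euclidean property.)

32

Enumerating: (0,3,0), (0,3,1), (0,3,2), (0,3,4), (0,5,0), (0,5,1), (0,5,2), (0,5,4), (1,3,0), (1,3,1), (1,3,2), (1,3,4), … and 20 more.
Total: 32.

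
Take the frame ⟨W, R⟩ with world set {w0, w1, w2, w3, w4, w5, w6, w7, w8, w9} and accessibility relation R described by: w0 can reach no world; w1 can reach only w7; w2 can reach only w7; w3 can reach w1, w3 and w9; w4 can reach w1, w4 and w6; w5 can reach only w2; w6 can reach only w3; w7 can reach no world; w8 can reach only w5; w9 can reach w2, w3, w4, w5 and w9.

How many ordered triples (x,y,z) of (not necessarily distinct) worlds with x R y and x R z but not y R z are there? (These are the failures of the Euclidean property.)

Enumerating: (w1,w7,w7), (w2,w7,w7), (w3,w1,w1), (w3,w1,w3), (w3,w1,w9), (w3,w9,w1), (w4,w1,w1), (w4,w1,w4), (w4,w1,w6), (w4,w6,w1), (w4,w6,w4), (w4,w6,w6), … and 18 more.
Total: 30.

30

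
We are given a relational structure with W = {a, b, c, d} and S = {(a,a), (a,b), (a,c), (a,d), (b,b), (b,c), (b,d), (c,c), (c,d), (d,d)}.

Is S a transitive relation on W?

Yes

Transitive: yes — every two-step S-path is closed by a direct edge.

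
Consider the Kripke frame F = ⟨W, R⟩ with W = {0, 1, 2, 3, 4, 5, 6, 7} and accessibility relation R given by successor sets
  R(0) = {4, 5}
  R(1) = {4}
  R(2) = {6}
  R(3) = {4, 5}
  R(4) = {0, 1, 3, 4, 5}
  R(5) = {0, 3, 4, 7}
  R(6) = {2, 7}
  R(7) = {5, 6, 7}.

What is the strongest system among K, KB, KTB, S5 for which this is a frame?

KB

Symmetric (axiom B): yes — every pair in R has its reverse in R.
Reflexive (axiom T): no — 0 is not related to itself.
Euclidean (axiom 5): no — 4 R 0 and 4 R 1, but not 0 R 1.
So F validates K, KB; KTB would additionally require R to be reflexive. The strongest is KB.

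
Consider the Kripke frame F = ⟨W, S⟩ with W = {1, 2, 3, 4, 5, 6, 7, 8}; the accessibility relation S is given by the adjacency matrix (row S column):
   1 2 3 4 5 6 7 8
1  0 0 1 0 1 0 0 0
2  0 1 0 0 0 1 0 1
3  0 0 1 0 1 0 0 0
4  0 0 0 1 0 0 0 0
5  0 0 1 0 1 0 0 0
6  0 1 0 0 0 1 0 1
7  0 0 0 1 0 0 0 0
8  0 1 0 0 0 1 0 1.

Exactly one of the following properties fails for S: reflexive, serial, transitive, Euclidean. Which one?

Reflexive: no — 1 is not related to itself.
Serial: yes — every world has a successor (e.g. 1 S 3).
Transitive: yes — every two-step S-path is closed by a direct edge.
Euclidean: yes — any two successors of a common world are S-related.
Only reflexive fails.

reflexive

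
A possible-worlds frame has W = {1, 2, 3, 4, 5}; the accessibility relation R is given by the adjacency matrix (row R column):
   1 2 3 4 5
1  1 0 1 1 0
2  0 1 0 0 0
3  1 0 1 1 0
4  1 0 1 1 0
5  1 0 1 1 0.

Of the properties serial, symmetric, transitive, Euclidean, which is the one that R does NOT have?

Serial: yes — every world has a successor (e.g. 1 R 1).
Symmetric: no — 5 R 1 but not 1 R 5.
Transitive: yes — every two-step R-path is closed by a direct edge.
Euclidean: yes — any two successors of a common world are R-related.
Only symmetric fails.

symmetric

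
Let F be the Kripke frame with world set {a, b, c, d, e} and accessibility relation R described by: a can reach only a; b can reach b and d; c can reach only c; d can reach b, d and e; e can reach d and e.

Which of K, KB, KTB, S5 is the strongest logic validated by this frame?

Symmetric (axiom B): yes — every pair in R has its reverse in R.
Reflexive (axiom T): yes — every world is R-related to itself.
Euclidean (axiom 5): no — d R b and d R e, but not b R e.
So F validates K, KB, KTB; S5 would additionally require R to be Euclidean. The strongest is KTB.

KTB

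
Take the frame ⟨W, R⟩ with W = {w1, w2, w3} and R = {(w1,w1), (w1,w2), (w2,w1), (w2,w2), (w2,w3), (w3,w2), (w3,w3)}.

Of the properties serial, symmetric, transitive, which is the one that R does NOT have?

Serial: yes — every world has a successor (e.g. w1 R w1).
Symmetric: yes — every pair in R has its reverse in R.
Transitive: no — w1 R w2 and w2 R w3, but not w1 R w3.
Only transitive fails.

transitive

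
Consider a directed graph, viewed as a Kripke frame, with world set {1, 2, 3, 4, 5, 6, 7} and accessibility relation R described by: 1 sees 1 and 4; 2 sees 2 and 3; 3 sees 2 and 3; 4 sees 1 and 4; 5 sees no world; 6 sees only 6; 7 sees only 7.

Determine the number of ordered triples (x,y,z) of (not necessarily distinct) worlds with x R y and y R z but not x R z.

R is transitive; there are no such tuples.

0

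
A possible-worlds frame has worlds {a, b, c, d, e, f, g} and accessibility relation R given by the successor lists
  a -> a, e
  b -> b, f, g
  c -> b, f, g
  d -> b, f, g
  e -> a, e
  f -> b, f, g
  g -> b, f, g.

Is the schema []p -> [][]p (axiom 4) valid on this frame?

Yes

The schema 4 characterises exactly the transitive frames.
Transitive: yes — every two-step R-path is closed by a direct edge.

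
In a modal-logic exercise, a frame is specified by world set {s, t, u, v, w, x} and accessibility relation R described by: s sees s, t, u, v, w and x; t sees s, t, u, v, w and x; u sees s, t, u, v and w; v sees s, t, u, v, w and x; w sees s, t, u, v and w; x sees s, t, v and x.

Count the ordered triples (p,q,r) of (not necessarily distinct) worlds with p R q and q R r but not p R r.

12

Enumerating: (u,s,x), (u,t,x), (u,v,x), (w,s,x), (w,t,x), (w,v,x), (x,s,u), (x,s,w), (x,t,u), (x,t,w), (x,v,u), (x,v,w).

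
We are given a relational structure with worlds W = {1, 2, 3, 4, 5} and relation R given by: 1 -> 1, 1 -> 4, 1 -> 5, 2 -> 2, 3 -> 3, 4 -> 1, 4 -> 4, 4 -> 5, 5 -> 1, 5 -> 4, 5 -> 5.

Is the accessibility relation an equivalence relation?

Yes

Reflexive: yes — every world is R-related to itself.
Symmetric: yes — every pair in R has its reverse in R.
Transitive: yes — every two-step R-path is closed by a direct edge.
So R is an equivalence relation.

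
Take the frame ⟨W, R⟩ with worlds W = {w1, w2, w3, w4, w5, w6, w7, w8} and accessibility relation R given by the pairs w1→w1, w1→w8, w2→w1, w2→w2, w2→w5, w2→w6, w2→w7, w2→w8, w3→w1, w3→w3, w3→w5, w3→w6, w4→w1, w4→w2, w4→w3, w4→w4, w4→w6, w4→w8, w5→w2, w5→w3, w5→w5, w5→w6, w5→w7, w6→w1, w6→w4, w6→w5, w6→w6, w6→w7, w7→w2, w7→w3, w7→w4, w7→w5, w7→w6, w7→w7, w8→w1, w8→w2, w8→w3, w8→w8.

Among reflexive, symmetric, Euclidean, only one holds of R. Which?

reflexive

Reflexive: yes — every world is R-related to itself.
Symmetric: no — w2 R w1 but not w1 R w2.
Euclidean: no — w2 R w1 and w2 R w5, but not w1 R w5.
Only reflexive holds.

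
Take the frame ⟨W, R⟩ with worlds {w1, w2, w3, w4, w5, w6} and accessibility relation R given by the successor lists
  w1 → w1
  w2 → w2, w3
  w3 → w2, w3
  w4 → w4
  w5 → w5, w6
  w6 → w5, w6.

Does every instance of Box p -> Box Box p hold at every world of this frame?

Yes

Axiom 4 corresponds to the accessibility relation being transitive.
Transitive: yes — every two-step R-path is closed by a direct edge.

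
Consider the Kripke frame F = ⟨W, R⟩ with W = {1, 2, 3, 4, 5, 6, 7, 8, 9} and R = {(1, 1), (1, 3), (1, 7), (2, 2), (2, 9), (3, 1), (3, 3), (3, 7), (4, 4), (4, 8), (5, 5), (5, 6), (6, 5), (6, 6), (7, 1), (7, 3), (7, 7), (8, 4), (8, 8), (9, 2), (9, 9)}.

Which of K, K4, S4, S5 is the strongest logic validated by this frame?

S5

Transitive (axiom 4): yes — every two-step R-path is closed by a direct edge.
Reflexive (axiom T): yes — every world is R-related to itself.
Euclidean (axiom 5): yes — any two successors of a common world are R-related.
So F validates K, K4, S4, S5. The strongest is S5.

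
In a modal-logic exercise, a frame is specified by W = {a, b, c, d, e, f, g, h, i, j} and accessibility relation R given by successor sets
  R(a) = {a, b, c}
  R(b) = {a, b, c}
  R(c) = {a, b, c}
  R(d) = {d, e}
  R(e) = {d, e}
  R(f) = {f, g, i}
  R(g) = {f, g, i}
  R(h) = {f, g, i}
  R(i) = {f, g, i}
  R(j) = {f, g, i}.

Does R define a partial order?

Reflexive: no — h is not related to itself.
Transitive: yes — every two-step R-path is closed by a direct edge.
Antisymmetric: no — a R b and b R a with a ≠ b.
So R is not a partial order.

No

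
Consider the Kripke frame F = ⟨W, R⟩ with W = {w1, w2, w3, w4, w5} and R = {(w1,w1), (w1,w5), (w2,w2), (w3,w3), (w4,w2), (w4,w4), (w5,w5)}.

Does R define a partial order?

Reflexive: yes — every world is R-related to itself.
Transitive: yes — every two-step R-path is closed by a direct edge.
Antisymmetric: yes — no distinct pair is related both ways.
So R is a partial order.

Yes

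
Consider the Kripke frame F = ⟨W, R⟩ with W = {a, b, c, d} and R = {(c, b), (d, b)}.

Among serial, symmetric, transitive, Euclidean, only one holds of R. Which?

Serial: no — a has no R-successor.
Symmetric: no — c R b but not b R c.
Transitive: yes — every two-step R-path is closed by a direct edge.
Euclidean: no — c R b and c R b, but not b R b.
Only transitive holds.

transitive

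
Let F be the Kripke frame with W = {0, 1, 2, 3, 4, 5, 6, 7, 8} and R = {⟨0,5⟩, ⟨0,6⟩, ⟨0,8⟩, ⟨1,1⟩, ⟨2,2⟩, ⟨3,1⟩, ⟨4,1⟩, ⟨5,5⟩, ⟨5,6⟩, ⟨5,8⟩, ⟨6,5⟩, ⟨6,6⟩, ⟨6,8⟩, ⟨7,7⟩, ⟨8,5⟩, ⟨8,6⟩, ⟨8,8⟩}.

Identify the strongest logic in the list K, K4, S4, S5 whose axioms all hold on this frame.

Transitive (axiom 4): yes — every two-step R-path is closed by a direct edge.
Reflexive (axiom T): no — 0 is not related to itself.
Euclidean (axiom 5): yes — any two successors of a common world are R-related.
So F validates K, K4; S4 would additionally require R to be reflexive. The strongest is K4.

K4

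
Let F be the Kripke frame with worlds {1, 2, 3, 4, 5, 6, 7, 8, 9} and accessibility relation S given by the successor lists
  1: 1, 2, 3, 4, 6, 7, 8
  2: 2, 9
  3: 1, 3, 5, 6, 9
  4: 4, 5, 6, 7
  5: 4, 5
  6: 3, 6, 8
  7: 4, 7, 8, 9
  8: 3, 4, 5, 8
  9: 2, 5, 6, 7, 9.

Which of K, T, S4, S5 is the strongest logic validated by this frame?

Reflexive (axiom T): yes — every world is S-related to itself.
Transitive (axiom 4): no — 1 S 2 and 2 S 9, but not 1 S 9.
Euclidean (axiom 5): no — 1 S 2 and 1 S 3, but not 2 S 3.
So F validates K, T; S4 would additionally require S to be transitive. The strongest is T.

T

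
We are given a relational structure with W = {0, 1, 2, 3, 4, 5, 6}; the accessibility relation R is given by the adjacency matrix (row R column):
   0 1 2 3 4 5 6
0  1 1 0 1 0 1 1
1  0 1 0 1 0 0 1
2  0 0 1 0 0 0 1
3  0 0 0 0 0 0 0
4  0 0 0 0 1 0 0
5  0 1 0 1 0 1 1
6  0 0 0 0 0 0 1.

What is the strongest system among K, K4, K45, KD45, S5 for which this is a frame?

Transitive (axiom 4): yes — every two-step R-path is closed by a direct edge.
Euclidean (axiom 5): no — 0 R 1 and 0 R 5, but not 1 R 5.
Serial (axiom D): no — 3 has no R-successor.
Reflexive (axiom T): no — 3 is not related to itself.
So F validates K, K4; K45 would additionally require R to be Euclidean. The strongest is K4.

K4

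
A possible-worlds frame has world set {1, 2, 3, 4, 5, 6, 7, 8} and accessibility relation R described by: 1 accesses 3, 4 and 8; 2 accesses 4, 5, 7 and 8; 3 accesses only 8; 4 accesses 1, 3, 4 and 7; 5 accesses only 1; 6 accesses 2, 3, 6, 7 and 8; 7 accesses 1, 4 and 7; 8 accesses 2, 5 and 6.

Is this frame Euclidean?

No

Euclidean: no — 1 R 3 and 1 R 4, but not 3 R 4.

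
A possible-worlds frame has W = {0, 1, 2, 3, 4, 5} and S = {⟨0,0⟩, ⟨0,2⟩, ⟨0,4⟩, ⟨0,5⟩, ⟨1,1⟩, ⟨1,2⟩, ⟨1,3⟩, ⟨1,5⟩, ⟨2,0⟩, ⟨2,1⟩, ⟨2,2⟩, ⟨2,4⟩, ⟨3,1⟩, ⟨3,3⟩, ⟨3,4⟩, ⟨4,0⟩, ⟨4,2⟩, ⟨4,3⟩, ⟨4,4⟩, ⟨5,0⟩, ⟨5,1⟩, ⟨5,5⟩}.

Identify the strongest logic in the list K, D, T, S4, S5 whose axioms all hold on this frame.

Serial (axiom D): yes — every world has a successor (e.g. 0 S 0).
Reflexive (axiom T): yes — every world is S-related to itself.
Transitive (axiom 4): no — 0 S 2 and 2 S 1, but not 0 S 1.
Euclidean (axiom 5): no — 0 S 2 and 0 S 5, but not 2 S 5.
So F validates K, D, T; S4 would additionally require S to be transitive. The strongest is T.

T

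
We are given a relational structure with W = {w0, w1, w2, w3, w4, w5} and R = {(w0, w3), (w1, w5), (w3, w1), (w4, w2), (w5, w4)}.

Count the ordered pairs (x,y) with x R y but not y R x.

Enumerating: (w0,w3), (w1,w5), (w3,w1), (w4,w2), (w5,w4).

5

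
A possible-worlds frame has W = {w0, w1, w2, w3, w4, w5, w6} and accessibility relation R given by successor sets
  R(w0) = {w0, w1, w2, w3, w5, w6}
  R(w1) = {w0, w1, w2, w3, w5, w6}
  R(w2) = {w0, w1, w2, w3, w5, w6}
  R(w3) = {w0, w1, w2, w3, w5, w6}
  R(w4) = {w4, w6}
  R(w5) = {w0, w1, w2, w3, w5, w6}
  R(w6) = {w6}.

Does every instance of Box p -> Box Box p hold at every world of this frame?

The schema 4 characterises exactly the transitive frames.
Transitive: yes — every two-step R-path is closed by a direct edge.

Yes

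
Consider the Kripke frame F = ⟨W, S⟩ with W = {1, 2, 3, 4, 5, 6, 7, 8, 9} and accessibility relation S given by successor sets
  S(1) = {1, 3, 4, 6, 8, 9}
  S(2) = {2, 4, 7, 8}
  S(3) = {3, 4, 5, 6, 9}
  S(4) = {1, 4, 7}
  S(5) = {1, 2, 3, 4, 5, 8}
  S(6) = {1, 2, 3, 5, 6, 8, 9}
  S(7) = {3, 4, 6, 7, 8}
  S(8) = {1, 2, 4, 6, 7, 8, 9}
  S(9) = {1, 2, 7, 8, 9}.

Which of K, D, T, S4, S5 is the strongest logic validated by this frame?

Serial (axiom D): yes — every world has a successor (e.g. 1 S 1).
Reflexive (axiom T): yes — every world is S-related to itself.
Transitive (axiom 4): no — 1 S 3 and 3 S 5, but not 1 S 5.
Euclidean (axiom 5): no — 1 S 3 and 1 S 8, but not 3 S 8.
So F validates K, D, T; S4 would additionally require S to be transitive. The strongest is T.

T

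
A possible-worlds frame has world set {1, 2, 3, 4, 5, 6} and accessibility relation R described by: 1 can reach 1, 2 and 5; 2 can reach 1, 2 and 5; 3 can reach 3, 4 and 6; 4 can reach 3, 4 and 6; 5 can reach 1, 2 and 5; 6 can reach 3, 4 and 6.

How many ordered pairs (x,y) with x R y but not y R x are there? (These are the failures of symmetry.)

0

R is symmetric; there are no such tuples.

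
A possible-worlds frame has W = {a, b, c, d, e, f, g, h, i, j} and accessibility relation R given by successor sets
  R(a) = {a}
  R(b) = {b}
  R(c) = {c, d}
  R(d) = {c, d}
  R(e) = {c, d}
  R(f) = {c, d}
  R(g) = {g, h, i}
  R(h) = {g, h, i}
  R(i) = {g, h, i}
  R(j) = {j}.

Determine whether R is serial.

Yes

Serial: yes — every world has a successor (e.g. a R a).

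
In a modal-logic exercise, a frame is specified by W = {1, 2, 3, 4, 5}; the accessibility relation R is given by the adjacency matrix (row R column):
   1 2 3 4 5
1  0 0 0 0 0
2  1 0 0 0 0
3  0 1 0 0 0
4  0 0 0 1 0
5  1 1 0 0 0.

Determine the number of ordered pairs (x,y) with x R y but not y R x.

Enumerating: (2,1), (3,2), (5,1), (5,2).

4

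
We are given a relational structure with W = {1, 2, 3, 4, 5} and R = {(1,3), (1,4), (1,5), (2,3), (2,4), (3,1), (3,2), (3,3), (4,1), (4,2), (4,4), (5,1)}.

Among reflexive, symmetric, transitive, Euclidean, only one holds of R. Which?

symmetric

Reflexive: no — 1 is not related to itself.
Symmetric: yes — every pair in R has its reverse in R.
Transitive: no — 1 R 3 and 3 R 2, but not 1 R 2.
Euclidean: no — 1 R 3 and 1 R 4, but not 3 R 4.
Only symmetric holds.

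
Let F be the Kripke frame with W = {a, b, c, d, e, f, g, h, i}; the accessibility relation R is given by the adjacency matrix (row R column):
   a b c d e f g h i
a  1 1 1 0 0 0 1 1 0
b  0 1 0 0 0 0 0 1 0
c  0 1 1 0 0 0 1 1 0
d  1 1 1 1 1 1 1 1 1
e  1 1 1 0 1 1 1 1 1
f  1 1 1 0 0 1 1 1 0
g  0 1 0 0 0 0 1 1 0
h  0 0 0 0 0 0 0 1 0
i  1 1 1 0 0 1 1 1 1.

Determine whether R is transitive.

Transitive: yes — every two-step R-path is closed by a direct edge.

Yes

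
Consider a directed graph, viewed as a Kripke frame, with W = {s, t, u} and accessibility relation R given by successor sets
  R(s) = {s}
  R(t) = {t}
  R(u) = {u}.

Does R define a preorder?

Reflexive: yes — every world is R-related to itself.
Transitive: yes — every two-step R-path is closed by a direct edge.
So R is a preorder.

Yes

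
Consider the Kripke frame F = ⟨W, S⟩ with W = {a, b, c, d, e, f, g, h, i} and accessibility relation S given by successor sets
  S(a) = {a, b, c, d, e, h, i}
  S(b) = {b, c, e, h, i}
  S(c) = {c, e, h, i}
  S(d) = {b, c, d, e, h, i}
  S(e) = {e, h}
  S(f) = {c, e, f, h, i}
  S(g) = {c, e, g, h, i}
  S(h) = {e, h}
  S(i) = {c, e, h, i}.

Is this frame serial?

Yes

Serial: yes — every world has a successor (e.g. a S a).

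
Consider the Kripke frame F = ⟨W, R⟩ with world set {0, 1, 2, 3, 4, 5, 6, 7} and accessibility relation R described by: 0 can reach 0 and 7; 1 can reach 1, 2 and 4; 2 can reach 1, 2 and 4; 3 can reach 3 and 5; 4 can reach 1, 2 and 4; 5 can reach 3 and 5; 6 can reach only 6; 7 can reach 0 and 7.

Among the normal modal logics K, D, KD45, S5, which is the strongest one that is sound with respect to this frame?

S5

Serial (axiom D): yes — every world has a successor (e.g. 0 R 0).
Euclidean (axiom 5): yes — any two successors of a common world are R-related.
Transitive (axiom 4): yes — every two-step R-path is closed by a direct edge.
Reflexive (axiom T): yes — every world is R-related to itself.
So F validates K, D, KD45, S5. The strongest is S5.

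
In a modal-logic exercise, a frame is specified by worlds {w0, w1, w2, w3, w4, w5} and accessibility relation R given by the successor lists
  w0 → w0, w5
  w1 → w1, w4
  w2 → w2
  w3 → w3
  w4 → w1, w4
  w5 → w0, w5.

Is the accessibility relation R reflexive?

Yes

Reflexive: yes — every world is R-related to itself.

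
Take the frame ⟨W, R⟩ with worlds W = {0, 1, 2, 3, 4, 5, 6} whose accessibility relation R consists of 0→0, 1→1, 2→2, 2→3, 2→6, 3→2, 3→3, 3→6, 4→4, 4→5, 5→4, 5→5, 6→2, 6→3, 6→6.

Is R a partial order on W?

Reflexive: yes — every world is R-related to itself.
Transitive: yes — every two-step R-path is closed by a direct edge.
Antisymmetric: no — 2 R 3 and 3 R 2 with 2 ≠ 3.
So R is not a partial order.

No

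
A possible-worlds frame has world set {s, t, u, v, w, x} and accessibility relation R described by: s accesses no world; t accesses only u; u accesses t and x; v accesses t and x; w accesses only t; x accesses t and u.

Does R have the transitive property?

Transitive: no — t R u and u R x, but not t R x.

No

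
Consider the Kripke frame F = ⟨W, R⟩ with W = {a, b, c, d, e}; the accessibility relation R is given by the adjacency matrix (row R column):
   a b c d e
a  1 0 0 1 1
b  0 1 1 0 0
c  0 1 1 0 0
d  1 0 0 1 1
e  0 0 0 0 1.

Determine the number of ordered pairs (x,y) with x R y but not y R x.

2

Enumerating: (a,e), (d,e).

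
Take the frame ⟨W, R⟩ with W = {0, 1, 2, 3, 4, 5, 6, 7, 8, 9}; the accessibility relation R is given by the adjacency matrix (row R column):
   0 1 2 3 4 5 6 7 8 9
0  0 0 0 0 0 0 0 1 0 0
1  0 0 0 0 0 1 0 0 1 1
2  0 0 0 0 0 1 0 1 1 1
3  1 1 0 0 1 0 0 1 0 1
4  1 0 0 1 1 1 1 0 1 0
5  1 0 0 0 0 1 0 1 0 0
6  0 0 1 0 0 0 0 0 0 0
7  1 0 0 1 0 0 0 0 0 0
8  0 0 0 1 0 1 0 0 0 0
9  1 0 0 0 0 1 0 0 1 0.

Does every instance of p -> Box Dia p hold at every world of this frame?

Axiom B corresponds to the accessibility relation being symmetric.
Symmetric: no — 1 R 5 but not 5 R 1.

No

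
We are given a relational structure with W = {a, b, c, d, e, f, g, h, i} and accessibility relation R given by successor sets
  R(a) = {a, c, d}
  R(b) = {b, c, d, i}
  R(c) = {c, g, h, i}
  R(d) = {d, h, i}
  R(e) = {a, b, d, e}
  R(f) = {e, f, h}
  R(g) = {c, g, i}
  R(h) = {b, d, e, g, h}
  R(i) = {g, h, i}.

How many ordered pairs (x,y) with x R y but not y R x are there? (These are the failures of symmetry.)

17

Enumerating: (a,c), (a,d), (b,c), (b,d), (b,i), (c,h), (c,i), (d,i), (e,a), (e,b), (e,d), (f,e), (f,h), (h,b), (h,e), (h,g), (i,h).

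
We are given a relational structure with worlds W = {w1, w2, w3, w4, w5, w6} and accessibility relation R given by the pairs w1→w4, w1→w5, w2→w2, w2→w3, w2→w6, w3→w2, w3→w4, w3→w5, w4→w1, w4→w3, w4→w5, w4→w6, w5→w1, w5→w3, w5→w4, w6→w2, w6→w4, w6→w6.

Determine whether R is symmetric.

Yes

Symmetric: yes — every pair in R has its reverse in R.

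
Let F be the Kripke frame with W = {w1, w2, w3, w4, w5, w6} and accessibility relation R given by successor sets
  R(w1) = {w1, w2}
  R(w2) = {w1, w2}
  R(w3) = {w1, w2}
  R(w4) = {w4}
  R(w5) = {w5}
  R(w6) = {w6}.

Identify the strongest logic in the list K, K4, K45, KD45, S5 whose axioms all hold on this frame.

KD45

Transitive (axiom 4): yes — every two-step R-path is closed by a direct edge.
Euclidean (axiom 5): yes — any two successors of a common world are R-related.
Serial (axiom D): yes — every world has a successor (e.g. w1 R w1).
Reflexive (axiom T): no — w3 is not related to itself.
So F validates K, K4, K45, KD45; S5 would additionally require R to be reflexive. The strongest is KD45.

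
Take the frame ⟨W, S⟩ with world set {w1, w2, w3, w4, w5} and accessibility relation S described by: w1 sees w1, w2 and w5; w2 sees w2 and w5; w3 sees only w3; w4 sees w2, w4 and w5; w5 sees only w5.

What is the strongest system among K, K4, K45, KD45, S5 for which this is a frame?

K4

Transitive (axiom 4): yes — every two-step S-path is closed by a direct edge.
Euclidean (axiom 5): no — w1 S w5 and w1 S w2, but not w5 S w2.
Serial (axiom D): yes — every world has a successor (e.g. w1 S w1).
Reflexive (axiom T): yes — every world is S-related to itself.
So F validates K, K4; K45 would additionally require S to be Euclidean. The strongest is K4.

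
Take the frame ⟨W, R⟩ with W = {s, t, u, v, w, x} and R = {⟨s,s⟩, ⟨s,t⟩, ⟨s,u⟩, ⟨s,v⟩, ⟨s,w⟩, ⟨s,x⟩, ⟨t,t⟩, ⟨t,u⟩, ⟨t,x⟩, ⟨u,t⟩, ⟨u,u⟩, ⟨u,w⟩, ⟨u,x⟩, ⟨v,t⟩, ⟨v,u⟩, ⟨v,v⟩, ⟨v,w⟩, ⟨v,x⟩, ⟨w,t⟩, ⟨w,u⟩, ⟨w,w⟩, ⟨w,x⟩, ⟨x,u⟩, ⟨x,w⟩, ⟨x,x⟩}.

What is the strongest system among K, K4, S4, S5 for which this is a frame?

K

Transitive (axiom 4): no — t R u and u R w, but not t R w.
Reflexive (axiom T): yes — every world is R-related to itself.
Euclidean (axiom 5): no — s R t and s R v, but not t R v.
So F validates K; K4 would additionally require R to be transitive. The strongest is K.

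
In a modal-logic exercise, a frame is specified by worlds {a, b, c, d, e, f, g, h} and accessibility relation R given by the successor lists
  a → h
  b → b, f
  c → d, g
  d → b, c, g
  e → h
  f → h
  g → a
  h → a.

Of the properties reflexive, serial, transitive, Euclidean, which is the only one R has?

Reflexive: no — a is not related to itself.
Serial: yes — every world has a successor (e.g. a R h).
Transitive: no — b R f and f R h, but not b R h.
Euclidean: no — c R g and c R d, but not g R d.
Only serial holds.

serial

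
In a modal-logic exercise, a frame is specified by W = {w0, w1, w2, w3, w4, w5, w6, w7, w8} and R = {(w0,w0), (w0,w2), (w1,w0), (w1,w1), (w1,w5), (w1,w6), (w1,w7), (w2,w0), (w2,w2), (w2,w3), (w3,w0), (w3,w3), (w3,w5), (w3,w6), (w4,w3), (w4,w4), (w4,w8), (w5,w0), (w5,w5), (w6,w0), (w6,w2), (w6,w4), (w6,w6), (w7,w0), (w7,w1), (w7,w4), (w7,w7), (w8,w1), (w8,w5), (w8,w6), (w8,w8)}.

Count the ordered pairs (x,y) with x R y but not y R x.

18

Enumerating: (w1,w0), (w1,w5), (w1,w6), (w2,w3), (w3,w0), (w3,w5), (w3,w6), (w4,w3), (w4,w8), (w5,w0), (w6,w0), (w6,w2), (w6,w4), (w7,w0), (w7,w4), (w8,w1), (w8,w5), (w8,w6).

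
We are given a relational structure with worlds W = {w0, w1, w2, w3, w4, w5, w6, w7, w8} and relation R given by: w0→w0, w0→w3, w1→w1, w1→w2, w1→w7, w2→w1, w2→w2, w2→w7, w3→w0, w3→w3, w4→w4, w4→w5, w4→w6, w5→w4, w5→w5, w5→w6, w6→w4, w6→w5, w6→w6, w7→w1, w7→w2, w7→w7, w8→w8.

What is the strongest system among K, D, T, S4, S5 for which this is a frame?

Serial (axiom D): yes — every world has a successor (e.g. w0 R w0).
Reflexive (axiom T): yes — every world is R-related to itself.
Transitive (axiom 4): yes — every two-step R-path is closed by a direct edge.
Euclidean (axiom 5): yes — any two successors of a common world are R-related.
So F validates K, D, T, S4, S5. The strongest is S5.

S5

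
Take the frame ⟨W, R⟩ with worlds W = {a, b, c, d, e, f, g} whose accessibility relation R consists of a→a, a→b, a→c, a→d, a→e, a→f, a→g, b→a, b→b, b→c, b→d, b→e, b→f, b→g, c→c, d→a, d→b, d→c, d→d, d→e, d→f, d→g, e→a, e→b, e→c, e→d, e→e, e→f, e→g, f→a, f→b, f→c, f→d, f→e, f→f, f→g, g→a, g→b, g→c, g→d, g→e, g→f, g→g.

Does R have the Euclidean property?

Euclidean: no — a R c and a R b, but not c R b.

No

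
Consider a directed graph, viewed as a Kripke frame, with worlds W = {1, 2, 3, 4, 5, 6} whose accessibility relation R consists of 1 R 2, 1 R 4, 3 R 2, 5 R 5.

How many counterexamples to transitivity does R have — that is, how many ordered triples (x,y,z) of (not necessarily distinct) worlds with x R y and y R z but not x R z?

0

R is transitive; there are no such tuples.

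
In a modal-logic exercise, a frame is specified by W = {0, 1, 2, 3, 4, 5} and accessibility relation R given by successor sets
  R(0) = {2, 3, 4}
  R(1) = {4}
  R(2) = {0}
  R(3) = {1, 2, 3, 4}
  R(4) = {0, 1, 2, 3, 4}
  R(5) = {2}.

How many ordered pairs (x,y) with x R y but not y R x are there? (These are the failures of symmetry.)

5

Enumerating: (0,3), (3,1), (3,2), (4,2), (5,2).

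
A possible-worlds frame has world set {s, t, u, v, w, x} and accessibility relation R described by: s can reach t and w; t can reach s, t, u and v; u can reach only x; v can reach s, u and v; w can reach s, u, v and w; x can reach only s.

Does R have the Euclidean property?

No

Euclidean: no — s R t and s R w, but not t R w.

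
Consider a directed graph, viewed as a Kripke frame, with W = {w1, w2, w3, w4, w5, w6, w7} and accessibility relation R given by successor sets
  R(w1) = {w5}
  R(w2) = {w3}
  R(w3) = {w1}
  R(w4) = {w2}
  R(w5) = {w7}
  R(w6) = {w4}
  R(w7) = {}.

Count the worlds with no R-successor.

Enumerating: w7.

1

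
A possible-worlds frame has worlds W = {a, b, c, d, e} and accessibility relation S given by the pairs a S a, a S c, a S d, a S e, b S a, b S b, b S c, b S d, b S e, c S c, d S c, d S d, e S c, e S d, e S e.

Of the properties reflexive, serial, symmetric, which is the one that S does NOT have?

symmetric

Reflexive: yes — every world is S-related to itself.
Serial: yes — every world has a successor (e.g. a S a).
Symmetric: no — a S c but not c S a.
Only symmetric fails.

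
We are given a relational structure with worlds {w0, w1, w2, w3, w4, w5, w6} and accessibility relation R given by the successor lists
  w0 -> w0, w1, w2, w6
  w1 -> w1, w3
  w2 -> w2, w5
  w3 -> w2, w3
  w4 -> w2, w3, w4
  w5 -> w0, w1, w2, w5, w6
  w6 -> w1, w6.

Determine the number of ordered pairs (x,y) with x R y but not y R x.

Enumerating: (w0,w1), (w0,w2), (w0,w6), (w1,w3), (w3,w2), (w4,w2), (w4,w3), (w5,w0), (w5,w1), (w5,w6), (w6,w1).

11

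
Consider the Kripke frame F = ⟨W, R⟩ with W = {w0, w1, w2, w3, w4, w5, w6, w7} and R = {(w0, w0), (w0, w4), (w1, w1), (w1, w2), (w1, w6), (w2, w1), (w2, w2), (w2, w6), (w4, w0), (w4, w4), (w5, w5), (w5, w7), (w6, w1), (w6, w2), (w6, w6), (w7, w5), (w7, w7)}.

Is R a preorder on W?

No

Reflexive: no — w3 is not related to itself.
Transitive: yes — every two-step R-path is closed by a direct edge.
So R is not a preorder.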